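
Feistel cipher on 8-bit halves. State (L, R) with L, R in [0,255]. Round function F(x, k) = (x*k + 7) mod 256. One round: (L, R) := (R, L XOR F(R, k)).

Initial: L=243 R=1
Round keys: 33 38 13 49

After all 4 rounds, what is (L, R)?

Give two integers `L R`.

Round 1 (k=33): L=1 R=219
Round 2 (k=38): L=219 R=136
Round 3 (k=13): L=136 R=52
Round 4 (k=49): L=52 R=115

Answer: 52 115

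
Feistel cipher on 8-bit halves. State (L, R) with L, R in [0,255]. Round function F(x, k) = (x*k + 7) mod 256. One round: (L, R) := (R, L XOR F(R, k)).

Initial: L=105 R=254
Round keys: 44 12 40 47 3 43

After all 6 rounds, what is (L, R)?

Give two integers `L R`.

Answer: 109 169

Derivation:
Round 1 (k=44): L=254 R=198
Round 2 (k=12): L=198 R=177
Round 3 (k=40): L=177 R=105
Round 4 (k=47): L=105 R=255
Round 5 (k=3): L=255 R=109
Round 6 (k=43): L=109 R=169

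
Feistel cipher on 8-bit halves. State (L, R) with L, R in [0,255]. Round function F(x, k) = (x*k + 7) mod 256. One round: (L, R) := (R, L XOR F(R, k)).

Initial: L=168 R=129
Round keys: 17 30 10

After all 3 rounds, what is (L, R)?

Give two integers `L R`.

Round 1 (k=17): L=129 R=48
Round 2 (k=30): L=48 R=38
Round 3 (k=10): L=38 R=179

Answer: 38 179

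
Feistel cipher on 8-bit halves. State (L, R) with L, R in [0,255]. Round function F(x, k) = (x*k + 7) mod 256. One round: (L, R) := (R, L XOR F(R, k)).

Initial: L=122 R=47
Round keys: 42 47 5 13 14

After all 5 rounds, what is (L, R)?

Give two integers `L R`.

Answer: 247 140

Derivation:
Round 1 (k=42): L=47 R=199
Round 2 (k=47): L=199 R=191
Round 3 (k=5): L=191 R=5
Round 4 (k=13): L=5 R=247
Round 5 (k=14): L=247 R=140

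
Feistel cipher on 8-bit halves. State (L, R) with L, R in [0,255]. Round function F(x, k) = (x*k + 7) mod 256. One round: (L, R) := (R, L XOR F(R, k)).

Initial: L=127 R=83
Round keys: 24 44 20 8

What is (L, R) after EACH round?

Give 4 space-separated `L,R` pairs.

Round 1 (k=24): L=83 R=176
Round 2 (k=44): L=176 R=20
Round 3 (k=20): L=20 R=39
Round 4 (k=8): L=39 R=43

Answer: 83,176 176,20 20,39 39,43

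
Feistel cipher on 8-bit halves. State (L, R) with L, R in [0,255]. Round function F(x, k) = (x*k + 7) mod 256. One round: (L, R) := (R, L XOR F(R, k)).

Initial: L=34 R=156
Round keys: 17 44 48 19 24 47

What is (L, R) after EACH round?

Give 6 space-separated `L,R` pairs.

Answer: 156,65 65,175 175,150 150,134 134,1 1,176

Derivation:
Round 1 (k=17): L=156 R=65
Round 2 (k=44): L=65 R=175
Round 3 (k=48): L=175 R=150
Round 4 (k=19): L=150 R=134
Round 5 (k=24): L=134 R=1
Round 6 (k=47): L=1 R=176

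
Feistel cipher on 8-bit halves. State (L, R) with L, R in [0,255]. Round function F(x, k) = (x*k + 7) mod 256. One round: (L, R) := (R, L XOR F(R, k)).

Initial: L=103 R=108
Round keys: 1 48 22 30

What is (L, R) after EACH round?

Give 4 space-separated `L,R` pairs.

Round 1 (k=1): L=108 R=20
Round 2 (k=48): L=20 R=171
Round 3 (k=22): L=171 R=173
Round 4 (k=30): L=173 R=230

Answer: 108,20 20,171 171,173 173,230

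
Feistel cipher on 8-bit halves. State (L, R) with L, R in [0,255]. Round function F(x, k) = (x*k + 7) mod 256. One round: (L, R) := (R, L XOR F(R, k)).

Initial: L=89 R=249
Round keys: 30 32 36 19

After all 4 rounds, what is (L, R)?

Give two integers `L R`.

Answer: 211 206

Derivation:
Round 1 (k=30): L=249 R=108
Round 2 (k=32): L=108 R=126
Round 3 (k=36): L=126 R=211
Round 4 (k=19): L=211 R=206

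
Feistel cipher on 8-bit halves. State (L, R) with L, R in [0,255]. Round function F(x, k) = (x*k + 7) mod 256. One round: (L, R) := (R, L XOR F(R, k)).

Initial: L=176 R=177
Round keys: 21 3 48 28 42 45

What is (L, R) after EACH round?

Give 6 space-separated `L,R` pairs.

Answer: 177,60 60,10 10,219 219,241 241,74 74,248

Derivation:
Round 1 (k=21): L=177 R=60
Round 2 (k=3): L=60 R=10
Round 3 (k=48): L=10 R=219
Round 4 (k=28): L=219 R=241
Round 5 (k=42): L=241 R=74
Round 6 (k=45): L=74 R=248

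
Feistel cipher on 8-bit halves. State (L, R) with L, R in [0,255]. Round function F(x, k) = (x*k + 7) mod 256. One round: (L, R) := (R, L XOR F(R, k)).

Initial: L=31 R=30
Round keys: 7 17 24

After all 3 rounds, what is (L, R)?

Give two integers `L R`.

Answer: 51 9

Derivation:
Round 1 (k=7): L=30 R=198
Round 2 (k=17): L=198 R=51
Round 3 (k=24): L=51 R=9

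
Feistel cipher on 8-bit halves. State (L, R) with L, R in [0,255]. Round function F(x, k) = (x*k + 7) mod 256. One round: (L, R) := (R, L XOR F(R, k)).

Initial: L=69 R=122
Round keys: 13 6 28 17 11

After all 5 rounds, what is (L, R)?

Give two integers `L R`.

Answer: 179 151

Derivation:
Round 1 (k=13): L=122 R=124
Round 2 (k=6): L=124 R=149
Round 3 (k=28): L=149 R=47
Round 4 (k=17): L=47 R=179
Round 5 (k=11): L=179 R=151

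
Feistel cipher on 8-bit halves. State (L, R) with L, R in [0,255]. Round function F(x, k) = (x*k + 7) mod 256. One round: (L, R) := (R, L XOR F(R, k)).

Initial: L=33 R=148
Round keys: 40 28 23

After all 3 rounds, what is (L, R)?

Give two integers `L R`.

Round 1 (k=40): L=148 R=6
Round 2 (k=28): L=6 R=59
Round 3 (k=23): L=59 R=82

Answer: 59 82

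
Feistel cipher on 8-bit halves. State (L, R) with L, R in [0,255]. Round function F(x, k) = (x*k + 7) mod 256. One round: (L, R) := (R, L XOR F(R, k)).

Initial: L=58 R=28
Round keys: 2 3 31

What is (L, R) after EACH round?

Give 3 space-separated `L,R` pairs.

Round 1 (k=2): L=28 R=5
Round 2 (k=3): L=5 R=10
Round 3 (k=31): L=10 R=56

Answer: 28,5 5,10 10,56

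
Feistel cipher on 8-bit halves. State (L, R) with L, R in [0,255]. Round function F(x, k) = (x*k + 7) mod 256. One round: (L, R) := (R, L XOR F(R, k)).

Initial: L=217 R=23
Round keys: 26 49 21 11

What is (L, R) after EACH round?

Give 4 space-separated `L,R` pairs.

Answer: 23,132 132,92 92,23 23,88

Derivation:
Round 1 (k=26): L=23 R=132
Round 2 (k=49): L=132 R=92
Round 3 (k=21): L=92 R=23
Round 4 (k=11): L=23 R=88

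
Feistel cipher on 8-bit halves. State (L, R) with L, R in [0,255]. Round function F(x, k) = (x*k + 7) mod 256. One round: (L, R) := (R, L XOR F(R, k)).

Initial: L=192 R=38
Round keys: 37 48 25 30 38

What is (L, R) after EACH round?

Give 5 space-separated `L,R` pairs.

Answer: 38,69 69,209 209,53 53,236 236,58

Derivation:
Round 1 (k=37): L=38 R=69
Round 2 (k=48): L=69 R=209
Round 3 (k=25): L=209 R=53
Round 4 (k=30): L=53 R=236
Round 5 (k=38): L=236 R=58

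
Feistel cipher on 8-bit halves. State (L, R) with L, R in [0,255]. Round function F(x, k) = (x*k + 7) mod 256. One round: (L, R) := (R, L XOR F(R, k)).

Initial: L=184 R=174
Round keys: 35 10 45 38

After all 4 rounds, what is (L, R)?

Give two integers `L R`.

Answer: 67 118

Derivation:
Round 1 (k=35): L=174 R=105
Round 2 (k=10): L=105 R=143
Round 3 (k=45): L=143 R=67
Round 4 (k=38): L=67 R=118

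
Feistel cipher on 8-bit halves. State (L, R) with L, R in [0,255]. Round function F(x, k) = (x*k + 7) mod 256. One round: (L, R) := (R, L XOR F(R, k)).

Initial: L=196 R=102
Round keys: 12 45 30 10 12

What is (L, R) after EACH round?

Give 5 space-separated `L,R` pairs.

Answer: 102,11 11,144 144,236 236,175 175,215

Derivation:
Round 1 (k=12): L=102 R=11
Round 2 (k=45): L=11 R=144
Round 3 (k=30): L=144 R=236
Round 4 (k=10): L=236 R=175
Round 5 (k=12): L=175 R=215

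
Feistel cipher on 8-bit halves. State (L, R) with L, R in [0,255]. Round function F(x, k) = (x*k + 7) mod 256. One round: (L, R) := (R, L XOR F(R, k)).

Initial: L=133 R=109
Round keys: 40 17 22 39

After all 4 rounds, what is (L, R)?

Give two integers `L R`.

Answer: 101 54

Derivation:
Round 1 (k=40): L=109 R=138
Round 2 (k=17): L=138 R=92
Round 3 (k=22): L=92 R=101
Round 4 (k=39): L=101 R=54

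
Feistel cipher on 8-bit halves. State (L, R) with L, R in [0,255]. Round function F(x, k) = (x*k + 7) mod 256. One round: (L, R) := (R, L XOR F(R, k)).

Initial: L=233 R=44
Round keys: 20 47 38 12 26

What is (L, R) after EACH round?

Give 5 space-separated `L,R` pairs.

Round 1 (k=20): L=44 R=158
Round 2 (k=47): L=158 R=37
Round 3 (k=38): L=37 R=27
Round 4 (k=12): L=27 R=110
Round 5 (k=26): L=110 R=40

Answer: 44,158 158,37 37,27 27,110 110,40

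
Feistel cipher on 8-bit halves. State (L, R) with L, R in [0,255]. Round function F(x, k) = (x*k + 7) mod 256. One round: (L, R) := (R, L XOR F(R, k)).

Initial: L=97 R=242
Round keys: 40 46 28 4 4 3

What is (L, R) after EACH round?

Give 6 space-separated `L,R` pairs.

Answer: 242,182 182,73 73,181 181,146 146,250 250,103

Derivation:
Round 1 (k=40): L=242 R=182
Round 2 (k=46): L=182 R=73
Round 3 (k=28): L=73 R=181
Round 4 (k=4): L=181 R=146
Round 5 (k=4): L=146 R=250
Round 6 (k=3): L=250 R=103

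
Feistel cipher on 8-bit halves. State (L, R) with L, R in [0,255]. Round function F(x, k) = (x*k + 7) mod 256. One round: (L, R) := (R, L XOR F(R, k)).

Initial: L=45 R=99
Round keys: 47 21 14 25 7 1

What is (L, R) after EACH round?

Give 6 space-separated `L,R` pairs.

Round 1 (k=47): L=99 R=25
Round 2 (k=21): L=25 R=119
Round 3 (k=14): L=119 R=144
Round 4 (k=25): L=144 R=96
Round 5 (k=7): L=96 R=55
Round 6 (k=1): L=55 R=94

Answer: 99,25 25,119 119,144 144,96 96,55 55,94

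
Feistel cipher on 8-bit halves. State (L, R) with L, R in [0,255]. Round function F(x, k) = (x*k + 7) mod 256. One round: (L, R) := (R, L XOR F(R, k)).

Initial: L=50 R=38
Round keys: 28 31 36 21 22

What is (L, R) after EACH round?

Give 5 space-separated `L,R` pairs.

Round 1 (k=28): L=38 R=29
Round 2 (k=31): L=29 R=172
Round 3 (k=36): L=172 R=42
Round 4 (k=21): L=42 R=213
Round 5 (k=22): L=213 R=127

Answer: 38,29 29,172 172,42 42,213 213,127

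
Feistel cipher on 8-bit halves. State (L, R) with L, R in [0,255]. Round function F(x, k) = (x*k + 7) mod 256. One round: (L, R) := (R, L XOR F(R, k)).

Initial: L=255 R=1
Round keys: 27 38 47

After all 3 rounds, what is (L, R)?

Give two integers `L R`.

Round 1 (k=27): L=1 R=221
Round 2 (k=38): L=221 R=212
Round 3 (k=47): L=212 R=46

Answer: 212 46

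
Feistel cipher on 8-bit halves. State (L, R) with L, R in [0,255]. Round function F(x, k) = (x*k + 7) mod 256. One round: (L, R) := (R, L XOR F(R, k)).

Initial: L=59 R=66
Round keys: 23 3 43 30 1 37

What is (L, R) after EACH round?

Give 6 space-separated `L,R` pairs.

Answer: 66,206 206,51 51,86 86,40 40,121 121,172

Derivation:
Round 1 (k=23): L=66 R=206
Round 2 (k=3): L=206 R=51
Round 3 (k=43): L=51 R=86
Round 4 (k=30): L=86 R=40
Round 5 (k=1): L=40 R=121
Round 6 (k=37): L=121 R=172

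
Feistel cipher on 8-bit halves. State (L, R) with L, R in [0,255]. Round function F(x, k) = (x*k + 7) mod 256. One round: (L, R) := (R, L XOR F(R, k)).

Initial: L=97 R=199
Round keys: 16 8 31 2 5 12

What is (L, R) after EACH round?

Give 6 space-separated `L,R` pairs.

Answer: 199,22 22,112 112,129 129,121 121,229 229,186

Derivation:
Round 1 (k=16): L=199 R=22
Round 2 (k=8): L=22 R=112
Round 3 (k=31): L=112 R=129
Round 4 (k=2): L=129 R=121
Round 5 (k=5): L=121 R=229
Round 6 (k=12): L=229 R=186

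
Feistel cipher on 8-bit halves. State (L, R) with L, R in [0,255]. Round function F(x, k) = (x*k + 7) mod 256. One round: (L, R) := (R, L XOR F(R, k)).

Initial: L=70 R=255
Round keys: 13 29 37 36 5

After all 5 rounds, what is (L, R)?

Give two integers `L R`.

Round 1 (k=13): L=255 R=188
Round 2 (k=29): L=188 R=172
Round 3 (k=37): L=172 R=95
Round 4 (k=36): L=95 R=207
Round 5 (k=5): L=207 R=77

Answer: 207 77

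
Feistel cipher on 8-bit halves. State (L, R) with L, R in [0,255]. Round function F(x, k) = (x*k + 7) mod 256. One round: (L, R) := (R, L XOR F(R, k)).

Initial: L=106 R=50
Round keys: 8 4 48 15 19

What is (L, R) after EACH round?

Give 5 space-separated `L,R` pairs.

Round 1 (k=8): L=50 R=253
Round 2 (k=4): L=253 R=201
Round 3 (k=48): L=201 R=74
Round 4 (k=15): L=74 R=148
Round 5 (k=19): L=148 R=73

Answer: 50,253 253,201 201,74 74,148 148,73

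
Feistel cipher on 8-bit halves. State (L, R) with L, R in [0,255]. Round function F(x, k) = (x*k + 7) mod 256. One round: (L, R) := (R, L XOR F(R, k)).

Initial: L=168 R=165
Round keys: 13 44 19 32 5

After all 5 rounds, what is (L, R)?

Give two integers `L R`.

Answer: 5 237

Derivation:
Round 1 (k=13): L=165 R=192
Round 2 (k=44): L=192 R=162
Round 3 (k=19): L=162 R=205
Round 4 (k=32): L=205 R=5
Round 5 (k=5): L=5 R=237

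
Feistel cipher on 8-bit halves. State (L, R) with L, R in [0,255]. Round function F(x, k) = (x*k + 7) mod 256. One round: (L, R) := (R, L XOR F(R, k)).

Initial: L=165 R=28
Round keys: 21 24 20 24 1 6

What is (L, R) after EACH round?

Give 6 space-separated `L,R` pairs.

Round 1 (k=21): L=28 R=246
Round 2 (k=24): L=246 R=11
Round 3 (k=20): L=11 R=21
Round 4 (k=24): L=21 R=244
Round 5 (k=1): L=244 R=238
Round 6 (k=6): L=238 R=111

Answer: 28,246 246,11 11,21 21,244 244,238 238,111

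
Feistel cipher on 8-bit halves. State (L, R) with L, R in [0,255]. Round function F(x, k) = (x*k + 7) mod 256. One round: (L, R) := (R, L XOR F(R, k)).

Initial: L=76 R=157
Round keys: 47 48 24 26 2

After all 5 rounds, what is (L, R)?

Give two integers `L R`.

Round 1 (k=47): L=157 R=150
Round 2 (k=48): L=150 R=186
Round 3 (k=24): L=186 R=225
Round 4 (k=26): L=225 R=91
Round 5 (k=2): L=91 R=92

Answer: 91 92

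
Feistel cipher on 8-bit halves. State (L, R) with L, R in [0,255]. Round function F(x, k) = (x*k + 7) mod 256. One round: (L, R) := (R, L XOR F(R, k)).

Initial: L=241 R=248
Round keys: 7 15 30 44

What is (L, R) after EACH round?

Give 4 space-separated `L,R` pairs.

Round 1 (k=7): L=248 R=62
Round 2 (k=15): L=62 R=81
Round 3 (k=30): L=81 R=187
Round 4 (k=44): L=187 R=122

Answer: 248,62 62,81 81,187 187,122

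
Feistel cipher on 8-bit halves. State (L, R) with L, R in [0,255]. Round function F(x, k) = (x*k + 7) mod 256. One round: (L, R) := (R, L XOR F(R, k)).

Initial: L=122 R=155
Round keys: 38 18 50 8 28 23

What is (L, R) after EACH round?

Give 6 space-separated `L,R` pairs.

Answer: 155,115 115,134 134,64 64,129 129,99 99,109

Derivation:
Round 1 (k=38): L=155 R=115
Round 2 (k=18): L=115 R=134
Round 3 (k=50): L=134 R=64
Round 4 (k=8): L=64 R=129
Round 5 (k=28): L=129 R=99
Round 6 (k=23): L=99 R=109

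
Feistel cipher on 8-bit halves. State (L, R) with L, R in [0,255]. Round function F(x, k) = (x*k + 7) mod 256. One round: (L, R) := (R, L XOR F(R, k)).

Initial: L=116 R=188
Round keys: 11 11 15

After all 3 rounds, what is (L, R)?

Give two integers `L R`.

Round 1 (k=11): L=188 R=111
Round 2 (k=11): L=111 R=112
Round 3 (k=15): L=112 R=248

Answer: 112 248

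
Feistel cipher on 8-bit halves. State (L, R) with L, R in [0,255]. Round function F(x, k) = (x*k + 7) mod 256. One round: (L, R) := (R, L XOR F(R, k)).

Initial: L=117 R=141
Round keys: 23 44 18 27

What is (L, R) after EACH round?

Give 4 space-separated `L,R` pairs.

Answer: 141,199 199,182 182,20 20,149

Derivation:
Round 1 (k=23): L=141 R=199
Round 2 (k=44): L=199 R=182
Round 3 (k=18): L=182 R=20
Round 4 (k=27): L=20 R=149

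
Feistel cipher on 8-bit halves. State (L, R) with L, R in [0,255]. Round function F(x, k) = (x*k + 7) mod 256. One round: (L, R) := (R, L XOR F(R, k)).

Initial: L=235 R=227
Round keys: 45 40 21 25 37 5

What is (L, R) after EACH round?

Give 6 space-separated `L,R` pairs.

Answer: 227,5 5,44 44,166 166,17 17,218 218,88

Derivation:
Round 1 (k=45): L=227 R=5
Round 2 (k=40): L=5 R=44
Round 3 (k=21): L=44 R=166
Round 4 (k=25): L=166 R=17
Round 5 (k=37): L=17 R=218
Round 6 (k=5): L=218 R=88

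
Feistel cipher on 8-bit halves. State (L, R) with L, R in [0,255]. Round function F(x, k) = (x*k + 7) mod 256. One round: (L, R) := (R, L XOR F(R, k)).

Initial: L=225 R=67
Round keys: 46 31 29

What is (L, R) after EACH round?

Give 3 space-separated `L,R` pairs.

Round 1 (k=46): L=67 R=240
Round 2 (k=31): L=240 R=84
Round 3 (k=29): L=84 R=123

Answer: 67,240 240,84 84,123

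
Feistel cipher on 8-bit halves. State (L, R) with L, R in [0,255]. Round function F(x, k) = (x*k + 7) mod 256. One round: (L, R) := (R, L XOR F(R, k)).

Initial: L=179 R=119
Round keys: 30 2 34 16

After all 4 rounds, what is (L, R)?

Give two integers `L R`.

Round 1 (k=30): L=119 R=74
Round 2 (k=2): L=74 R=236
Round 3 (k=34): L=236 R=21
Round 4 (k=16): L=21 R=187

Answer: 21 187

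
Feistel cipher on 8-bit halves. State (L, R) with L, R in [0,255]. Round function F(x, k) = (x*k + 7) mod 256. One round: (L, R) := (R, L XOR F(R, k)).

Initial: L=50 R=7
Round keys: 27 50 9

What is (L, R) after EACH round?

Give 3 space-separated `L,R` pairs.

Answer: 7,246 246,20 20,77

Derivation:
Round 1 (k=27): L=7 R=246
Round 2 (k=50): L=246 R=20
Round 3 (k=9): L=20 R=77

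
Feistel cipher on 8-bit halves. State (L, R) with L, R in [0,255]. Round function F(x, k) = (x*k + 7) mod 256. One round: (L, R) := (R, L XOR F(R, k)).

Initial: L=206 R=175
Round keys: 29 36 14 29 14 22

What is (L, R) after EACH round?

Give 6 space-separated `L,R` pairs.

Answer: 175,20 20,120 120,131 131,166 166,152 152,177

Derivation:
Round 1 (k=29): L=175 R=20
Round 2 (k=36): L=20 R=120
Round 3 (k=14): L=120 R=131
Round 4 (k=29): L=131 R=166
Round 5 (k=14): L=166 R=152
Round 6 (k=22): L=152 R=177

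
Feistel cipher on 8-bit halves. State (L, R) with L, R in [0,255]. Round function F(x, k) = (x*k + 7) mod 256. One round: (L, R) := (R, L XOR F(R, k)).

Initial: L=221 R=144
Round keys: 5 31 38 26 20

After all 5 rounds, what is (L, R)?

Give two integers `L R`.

Answer: 192 184

Derivation:
Round 1 (k=5): L=144 R=10
Round 2 (k=31): L=10 R=173
Round 3 (k=38): L=173 R=191
Round 4 (k=26): L=191 R=192
Round 5 (k=20): L=192 R=184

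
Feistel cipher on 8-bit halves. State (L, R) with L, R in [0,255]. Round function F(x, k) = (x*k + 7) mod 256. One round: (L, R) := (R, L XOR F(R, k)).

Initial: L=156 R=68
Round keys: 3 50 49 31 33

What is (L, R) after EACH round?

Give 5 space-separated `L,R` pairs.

Answer: 68,79 79,49 49,39 39,241 241,63

Derivation:
Round 1 (k=3): L=68 R=79
Round 2 (k=50): L=79 R=49
Round 3 (k=49): L=49 R=39
Round 4 (k=31): L=39 R=241
Round 5 (k=33): L=241 R=63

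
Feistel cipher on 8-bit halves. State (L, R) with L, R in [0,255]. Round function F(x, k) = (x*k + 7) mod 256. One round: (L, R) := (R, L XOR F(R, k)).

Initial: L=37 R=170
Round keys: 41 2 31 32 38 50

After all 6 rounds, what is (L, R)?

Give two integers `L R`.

Round 1 (k=41): L=170 R=100
Round 2 (k=2): L=100 R=101
Round 3 (k=31): L=101 R=38
Round 4 (k=32): L=38 R=162
Round 5 (k=38): L=162 R=53
Round 6 (k=50): L=53 R=195

Answer: 53 195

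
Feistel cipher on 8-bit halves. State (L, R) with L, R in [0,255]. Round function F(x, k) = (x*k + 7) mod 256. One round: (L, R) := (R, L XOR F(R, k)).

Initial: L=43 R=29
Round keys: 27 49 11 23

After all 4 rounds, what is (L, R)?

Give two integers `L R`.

Round 1 (k=27): L=29 R=61
Round 2 (k=49): L=61 R=169
Round 3 (k=11): L=169 R=119
Round 4 (k=23): L=119 R=17

Answer: 119 17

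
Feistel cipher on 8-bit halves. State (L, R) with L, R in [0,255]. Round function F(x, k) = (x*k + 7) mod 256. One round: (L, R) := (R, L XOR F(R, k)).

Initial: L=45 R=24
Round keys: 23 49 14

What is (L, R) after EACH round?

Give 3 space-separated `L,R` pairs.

Answer: 24,2 2,113 113,55

Derivation:
Round 1 (k=23): L=24 R=2
Round 2 (k=49): L=2 R=113
Round 3 (k=14): L=113 R=55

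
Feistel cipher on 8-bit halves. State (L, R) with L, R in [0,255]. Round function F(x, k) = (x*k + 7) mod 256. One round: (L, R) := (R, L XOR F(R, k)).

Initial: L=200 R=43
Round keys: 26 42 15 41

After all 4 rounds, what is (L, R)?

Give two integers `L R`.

Round 1 (k=26): L=43 R=173
Round 2 (k=42): L=173 R=66
Round 3 (k=15): L=66 R=72
Round 4 (k=41): L=72 R=205

Answer: 72 205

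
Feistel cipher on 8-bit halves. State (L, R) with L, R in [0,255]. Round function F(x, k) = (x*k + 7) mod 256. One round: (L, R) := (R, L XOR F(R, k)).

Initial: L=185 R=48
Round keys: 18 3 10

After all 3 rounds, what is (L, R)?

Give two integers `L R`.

Round 1 (k=18): L=48 R=222
Round 2 (k=3): L=222 R=145
Round 3 (k=10): L=145 R=111

Answer: 145 111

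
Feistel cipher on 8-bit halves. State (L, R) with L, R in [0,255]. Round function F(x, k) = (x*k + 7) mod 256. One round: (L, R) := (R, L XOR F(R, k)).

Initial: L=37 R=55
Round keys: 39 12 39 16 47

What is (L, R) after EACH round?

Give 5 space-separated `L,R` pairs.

Answer: 55,77 77,148 148,222 222,115 115,250

Derivation:
Round 1 (k=39): L=55 R=77
Round 2 (k=12): L=77 R=148
Round 3 (k=39): L=148 R=222
Round 4 (k=16): L=222 R=115
Round 5 (k=47): L=115 R=250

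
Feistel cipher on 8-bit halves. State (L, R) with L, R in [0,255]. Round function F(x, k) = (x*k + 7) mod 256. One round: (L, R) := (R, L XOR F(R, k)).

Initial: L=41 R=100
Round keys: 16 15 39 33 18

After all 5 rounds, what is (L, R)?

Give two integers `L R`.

Answer: 190 127

Derivation:
Round 1 (k=16): L=100 R=110
Round 2 (k=15): L=110 R=29
Round 3 (k=39): L=29 R=28
Round 4 (k=33): L=28 R=190
Round 5 (k=18): L=190 R=127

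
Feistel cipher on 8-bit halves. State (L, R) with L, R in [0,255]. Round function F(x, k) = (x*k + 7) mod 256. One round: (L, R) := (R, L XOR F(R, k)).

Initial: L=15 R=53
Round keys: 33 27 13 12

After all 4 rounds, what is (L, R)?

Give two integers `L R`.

Round 1 (k=33): L=53 R=211
Round 2 (k=27): L=211 R=125
Round 3 (k=13): L=125 R=179
Round 4 (k=12): L=179 R=22

Answer: 179 22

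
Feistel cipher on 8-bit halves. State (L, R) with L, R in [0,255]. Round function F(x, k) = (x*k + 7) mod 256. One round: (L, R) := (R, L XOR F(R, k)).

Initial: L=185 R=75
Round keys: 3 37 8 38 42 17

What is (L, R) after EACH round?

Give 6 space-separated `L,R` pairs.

Answer: 75,81 81,247 247,238 238,172 172,209 209,68

Derivation:
Round 1 (k=3): L=75 R=81
Round 2 (k=37): L=81 R=247
Round 3 (k=8): L=247 R=238
Round 4 (k=38): L=238 R=172
Round 5 (k=42): L=172 R=209
Round 6 (k=17): L=209 R=68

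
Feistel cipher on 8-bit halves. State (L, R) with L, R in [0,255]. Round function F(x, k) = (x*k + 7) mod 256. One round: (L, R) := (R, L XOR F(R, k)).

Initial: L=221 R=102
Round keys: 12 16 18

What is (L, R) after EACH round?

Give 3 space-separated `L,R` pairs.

Round 1 (k=12): L=102 R=18
Round 2 (k=16): L=18 R=65
Round 3 (k=18): L=65 R=139

Answer: 102,18 18,65 65,139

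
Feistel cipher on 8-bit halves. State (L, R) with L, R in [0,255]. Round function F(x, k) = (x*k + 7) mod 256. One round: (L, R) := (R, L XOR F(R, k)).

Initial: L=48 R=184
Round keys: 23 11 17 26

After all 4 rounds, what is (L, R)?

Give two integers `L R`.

Answer: 116 75

Derivation:
Round 1 (k=23): L=184 R=191
Round 2 (k=11): L=191 R=132
Round 3 (k=17): L=132 R=116
Round 4 (k=26): L=116 R=75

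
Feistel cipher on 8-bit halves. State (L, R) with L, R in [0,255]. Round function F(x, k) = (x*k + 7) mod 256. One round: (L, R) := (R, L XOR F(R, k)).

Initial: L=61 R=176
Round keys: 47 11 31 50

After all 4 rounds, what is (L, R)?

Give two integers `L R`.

Round 1 (k=47): L=176 R=106
Round 2 (k=11): L=106 R=37
Round 3 (k=31): L=37 R=232
Round 4 (k=50): L=232 R=114

Answer: 232 114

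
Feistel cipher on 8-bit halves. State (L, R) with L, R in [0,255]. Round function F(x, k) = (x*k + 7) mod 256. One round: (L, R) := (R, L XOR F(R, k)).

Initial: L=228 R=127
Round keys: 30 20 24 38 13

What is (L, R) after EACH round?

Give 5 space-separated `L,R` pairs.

Round 1 (k=30): L=127 R=13
Round 2 (k=20): L=13 R=116
Round 3 (k=24): L=116 R=234
Round 4 (k=38): L=234 R=183
Round 5 (k=13): L=183 R=184

Answer: 127,13 13,116 116,234 234,183 183,184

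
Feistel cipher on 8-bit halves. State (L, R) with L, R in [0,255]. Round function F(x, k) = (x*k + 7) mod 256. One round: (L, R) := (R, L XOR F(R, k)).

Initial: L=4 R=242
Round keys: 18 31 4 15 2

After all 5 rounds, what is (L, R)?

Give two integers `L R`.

Round 1 (k=18): L=242 R=15
Round 2 (k=31): L=15 R=42
Round 3 (k=4): L=42 R=160
Round 4 (k=15): L=160 R=77
Round 5 (k=2): L=77 R=1

Answer: 77 1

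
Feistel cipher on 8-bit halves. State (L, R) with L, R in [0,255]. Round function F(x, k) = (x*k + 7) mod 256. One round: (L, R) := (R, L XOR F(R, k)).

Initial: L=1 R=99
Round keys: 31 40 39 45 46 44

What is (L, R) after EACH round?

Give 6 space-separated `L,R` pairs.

Round 1 (k=31): L=99 R=5
Round 2 (k=40): L=5 R=172
Round 3 (k=39): L=172 R=62
Round 4 (k=45): L=62 R=65
Round 5 (k=46): L=65 R=139
Round 6 (k=44): L=139 R=170

Answer: 99,5 5,172 172,62 62,65 65,139 139,170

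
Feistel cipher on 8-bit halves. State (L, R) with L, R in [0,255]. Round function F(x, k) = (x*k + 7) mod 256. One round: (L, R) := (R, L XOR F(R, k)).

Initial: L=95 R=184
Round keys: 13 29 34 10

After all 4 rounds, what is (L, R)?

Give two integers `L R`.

Answer: 101 70

Derivation:
Round 1 (k=13): L=184 R=0
Round 2 (k=29): L=0 R=191
Round 3 (k=34): L=191 R=101
Round 4 (k=10): L=101 R=70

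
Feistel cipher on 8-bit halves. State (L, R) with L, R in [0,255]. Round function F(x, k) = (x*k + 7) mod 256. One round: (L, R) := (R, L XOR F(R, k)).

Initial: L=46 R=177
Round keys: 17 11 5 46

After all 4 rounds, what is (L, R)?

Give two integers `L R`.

Round 1 (k=17): L=177 R=230
Round 2 (k=11): L=230 R=88
Round 3 (k=5): L=88 R=89
Round 4 (k=46): L=89 R=93

Answer: 89 93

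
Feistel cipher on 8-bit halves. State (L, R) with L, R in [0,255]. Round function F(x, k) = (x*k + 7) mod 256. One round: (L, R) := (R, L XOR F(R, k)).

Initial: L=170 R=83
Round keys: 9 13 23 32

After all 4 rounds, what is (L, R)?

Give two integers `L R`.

Round 1 (k=9): L=83 R=88
Round 2 (k=13): L=88 R=44
Round 3 (k=23): L=44 R=163
Round 4 (k=32): L=163 R=75

Answer: 163 75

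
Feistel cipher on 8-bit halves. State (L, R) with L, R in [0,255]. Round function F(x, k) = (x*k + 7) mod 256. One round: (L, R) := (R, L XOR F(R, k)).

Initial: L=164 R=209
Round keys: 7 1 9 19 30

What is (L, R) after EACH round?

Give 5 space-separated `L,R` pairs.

Answer: 209,26 26,240 240,109 109,238 238,134

Derivation:
Round 1 (k=7): L=209 R=26
Round 2 (k=1): L=26 R=240
Round 3 (k=9): L=240 R=109
Round 4 (k=19): L=109 R=238
Round 5 (k=30): L=238 R=134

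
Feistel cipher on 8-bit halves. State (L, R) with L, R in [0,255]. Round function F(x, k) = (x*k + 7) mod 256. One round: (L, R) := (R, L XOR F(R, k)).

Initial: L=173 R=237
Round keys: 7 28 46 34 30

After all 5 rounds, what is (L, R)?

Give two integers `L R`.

Answer: 41 97

Derivation:
Round 1 (k=7): L=237 R=47
Round 2 (k=28): L=47 R=198
Round 3 (k=46): L=198 R=180
Round 4 (k=34): L=180 R=41
Round 5 (k=30): L=41 R=97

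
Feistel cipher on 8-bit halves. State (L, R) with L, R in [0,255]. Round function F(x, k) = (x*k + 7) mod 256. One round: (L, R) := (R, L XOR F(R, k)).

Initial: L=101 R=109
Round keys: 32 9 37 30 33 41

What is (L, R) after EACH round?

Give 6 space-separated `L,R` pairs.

Answer: 109,194 194,180 180,201 201,33 33,129 129,145

Derivation:
Round 1 (k=32): L=109 R=194
Round 2 (k=9): L=194 R=180
Round 3 (k=37): L=180 R=201
Round 4 (k=30): L=201 R=33
Round 5 (k=33): L=33 R=129
Round 6 (k=41): L=129 R=145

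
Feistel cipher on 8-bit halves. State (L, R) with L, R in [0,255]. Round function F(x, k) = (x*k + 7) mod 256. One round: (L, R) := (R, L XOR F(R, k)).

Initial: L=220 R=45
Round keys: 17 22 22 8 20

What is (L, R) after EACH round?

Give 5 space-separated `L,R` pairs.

Answer: 45,216 216,186 186,219 219,101 101,48

Derivation:
Round 1 (k=17): L=45 R=216
Round 2 (k=22): L=216 R=186
Round 3 (k=22): L=186 R=219
Round 4 (k=8): L=219 R=101
Round 5 (k=20): L=101 R=48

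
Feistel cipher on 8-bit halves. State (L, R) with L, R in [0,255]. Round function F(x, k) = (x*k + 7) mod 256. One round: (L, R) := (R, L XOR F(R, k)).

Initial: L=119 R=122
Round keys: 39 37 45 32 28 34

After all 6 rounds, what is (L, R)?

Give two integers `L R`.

Round 1 (k=39): L=122 R=234
Round 2 (k=37): L=234 R=163
Round 3 (k=45): L=163 R=68
Round 4 (k=32): L=68 R=36
Round 5 (k=28): L=36 R=179
Round 6 (k=34): L=179 R=233

Answer: 179 233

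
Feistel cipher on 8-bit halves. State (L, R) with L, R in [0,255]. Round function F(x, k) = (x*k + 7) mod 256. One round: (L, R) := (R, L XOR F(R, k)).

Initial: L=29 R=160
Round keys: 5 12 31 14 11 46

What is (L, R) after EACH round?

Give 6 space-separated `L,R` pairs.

Answer: 160,58 58,31 31,242 242,92 92,9 9,249

Derivation:
Round 1 (k=5): L=160 R=58
Round 2 (k=12): L=58 R=31
Round 3 (k=31): L=31 R=242
Round 4 (k=14): L=242 R=92
Round 5 (k=11): L=92 R=9
Round 6 (k=46): L=9 R=249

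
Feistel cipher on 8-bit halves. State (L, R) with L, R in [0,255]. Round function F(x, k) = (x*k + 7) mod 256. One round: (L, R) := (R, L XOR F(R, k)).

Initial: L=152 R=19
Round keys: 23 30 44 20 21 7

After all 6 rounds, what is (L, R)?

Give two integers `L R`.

Answer: 81 17

Derivation:
Round 1 (k=23): L=19 R=36
Round 2 (k=30): L=36 R=44
Round 3 (k=44): L=44 R=179
Round 4 (k=20): L=179 R=47
Round 5 (k=21): L=47 R=81
Round 6 (k=7): L=81 R=17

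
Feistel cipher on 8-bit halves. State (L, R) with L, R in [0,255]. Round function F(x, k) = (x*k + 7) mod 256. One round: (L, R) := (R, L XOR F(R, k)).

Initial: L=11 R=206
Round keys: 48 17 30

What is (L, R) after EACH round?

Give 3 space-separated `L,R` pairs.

Round 1 (k=48): L=206 R=172
Round 2 (k=17): L=172 R=189
Round 3 (k=30): L=189 R=129

Answer: 206,172 172,189 189,129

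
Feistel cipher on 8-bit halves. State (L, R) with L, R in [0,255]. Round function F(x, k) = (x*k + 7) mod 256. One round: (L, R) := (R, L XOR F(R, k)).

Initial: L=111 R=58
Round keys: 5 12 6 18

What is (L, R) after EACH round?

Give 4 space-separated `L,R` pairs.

Answer: 58,70 70,117 117,131 131,72

Derivation:
Round 1 (k=5): L=58 R=70
Round 2 (k=12): L=70 R=117
Round 3 (k=6): L=117 R=131
Round 4 (k=18): L=131 R=72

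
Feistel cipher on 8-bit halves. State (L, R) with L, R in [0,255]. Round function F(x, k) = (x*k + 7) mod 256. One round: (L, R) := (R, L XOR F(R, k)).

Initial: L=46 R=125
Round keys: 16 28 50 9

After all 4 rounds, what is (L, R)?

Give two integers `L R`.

Round 1 (k=16): L=125 R=249
Round 2 (k=28): L=249 R=62
Round 3 (k=50): L=62 R=218
Round 4 (k=9): L=218 R=143

Answer: 218 143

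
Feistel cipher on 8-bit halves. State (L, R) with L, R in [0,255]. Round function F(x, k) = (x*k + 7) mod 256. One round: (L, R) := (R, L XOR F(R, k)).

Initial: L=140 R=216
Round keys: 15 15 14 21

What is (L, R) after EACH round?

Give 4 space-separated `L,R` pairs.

Answer: 216,35 35,204 204,12 12,207

Derivation:
Round 1 (k=15): L=216 R=35
Round 2 (k=15): L=35 R=204
Round 3 (k=14): L=204 R=12
Round 4 (k=21): L=12 R=207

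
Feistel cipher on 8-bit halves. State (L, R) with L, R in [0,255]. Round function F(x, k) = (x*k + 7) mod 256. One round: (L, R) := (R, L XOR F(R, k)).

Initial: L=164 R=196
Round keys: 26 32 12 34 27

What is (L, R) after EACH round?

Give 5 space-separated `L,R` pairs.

Answer: 196,75 75,163 163,224 224,100 100,115

Derivation:
Round 1 (k=26): L=196 R=75
Round 2 (k=32): L=75 R=163
Round 3 (k=12): L=163 R=224
Round 4 (k=34): L=224 R=100
Round 5 (k=27): L=100 R=115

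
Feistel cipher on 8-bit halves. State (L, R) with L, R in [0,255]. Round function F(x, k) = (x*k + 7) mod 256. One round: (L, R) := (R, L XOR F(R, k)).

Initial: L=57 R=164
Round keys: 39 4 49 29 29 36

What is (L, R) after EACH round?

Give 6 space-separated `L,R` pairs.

Round 1 (k=39): L=164 R=58
Round 2 (k=4): L=58 R=75
Round 3 (k=49): L=75 R=88
Round 4 (k=29): L=88 R=180
Round 5 (k=29): L=180 R=51
Round 6 (k=36): L=51 R=135

Answer: 164,58 58,75 75,88 88,180 180,51 51,135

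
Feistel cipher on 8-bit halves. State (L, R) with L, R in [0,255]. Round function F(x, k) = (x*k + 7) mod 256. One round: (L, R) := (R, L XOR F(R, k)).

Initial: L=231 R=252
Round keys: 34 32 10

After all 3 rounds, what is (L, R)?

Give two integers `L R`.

Round 1 (k=34): L=252 R=152
Round 2 (k=32): L=152 R=251
Round 3 (k=10): L=251 R=77

Answer: 251 77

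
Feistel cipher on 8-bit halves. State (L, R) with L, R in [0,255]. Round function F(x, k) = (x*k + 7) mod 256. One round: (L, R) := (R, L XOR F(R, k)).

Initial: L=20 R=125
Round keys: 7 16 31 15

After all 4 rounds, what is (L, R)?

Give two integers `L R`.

Answer: 75 118

Derivation:
Round 1 (k=7): L=125 R=102
Round 2 (k=16): L=102 R=26
Round 3 (k=31): L=26 R=75
Round 4 (k=15): L=75 R=118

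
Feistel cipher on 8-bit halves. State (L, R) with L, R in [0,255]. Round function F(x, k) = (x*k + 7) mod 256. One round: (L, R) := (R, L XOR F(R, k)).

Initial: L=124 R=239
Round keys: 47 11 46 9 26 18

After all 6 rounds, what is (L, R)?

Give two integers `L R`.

Round 1 (k=47): L=239 R=148
Round 2 (k=11): L=148 R=140
Round 3 (k=46): L=140 R=187
Round 4 (k=9): L=187 R=22
Round 5 (k=26): L=22 R=248
Round 6 (k=18): L=248 R=97

Answer: 248 97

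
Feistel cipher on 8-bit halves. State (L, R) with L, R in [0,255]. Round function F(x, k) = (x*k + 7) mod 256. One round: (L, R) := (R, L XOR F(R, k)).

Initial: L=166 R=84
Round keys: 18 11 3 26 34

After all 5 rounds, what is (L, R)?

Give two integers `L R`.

Answer: 41 177

Derivation:
Round 1 (k=18): L=84 R=73
Round 2 (k=11): L=73 R=126
Round 3 (k=3): L=126 R=200
Round 4 (k=26): L=200 R=41
Round 5 (k=34): L=41 R=177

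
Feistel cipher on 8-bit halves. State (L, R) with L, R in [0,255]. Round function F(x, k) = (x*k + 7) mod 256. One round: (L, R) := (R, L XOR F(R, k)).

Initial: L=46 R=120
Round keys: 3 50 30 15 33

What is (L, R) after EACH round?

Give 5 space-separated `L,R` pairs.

Answer: 120,65 65,193 193,228 228,162 162,13

Derivation:
Round 1 (k=3): L=120 R=65
Round 2 (k=50): L=65 R=193
Round 3 (k=30): L=193 R=228
Round 4 (k=15): L=228 R=162
Round 5 (k=33): L=162 R=13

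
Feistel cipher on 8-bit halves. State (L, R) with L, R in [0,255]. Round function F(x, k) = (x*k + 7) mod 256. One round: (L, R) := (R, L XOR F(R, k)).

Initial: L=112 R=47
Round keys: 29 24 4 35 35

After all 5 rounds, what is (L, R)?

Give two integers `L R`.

Answer: 86 132

Derivation:
Round 1 (k=29): L=47 R=42
Round 2 (k=24): L=42 R=216
Round 3 (k=4): L=216 R=77
Round 4 (k=35): L=77 R=86
Round 5 (k=35): L=86 R=132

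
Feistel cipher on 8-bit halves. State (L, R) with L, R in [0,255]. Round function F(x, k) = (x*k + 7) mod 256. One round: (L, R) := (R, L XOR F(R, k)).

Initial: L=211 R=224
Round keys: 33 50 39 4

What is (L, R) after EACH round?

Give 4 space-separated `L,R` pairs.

Round 1 (k=33): L=224 R=52
Round 2 (k=50): L=52 R=207
Round 3 (k=39): L=207 R=164
Round 4 (k=4): L=164 R=88

Answer: 224,52 52,207 207,164 164,88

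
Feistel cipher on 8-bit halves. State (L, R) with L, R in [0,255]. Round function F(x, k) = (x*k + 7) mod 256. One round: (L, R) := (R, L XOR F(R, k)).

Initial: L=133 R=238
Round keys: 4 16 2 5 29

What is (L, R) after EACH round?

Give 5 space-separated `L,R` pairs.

Answer: 238,58 58,73 73,163 163,127 127,201

Derivation:
Round 1 (k=4): L=238 R=58
Round 2 (k=16): L=58 R=73
Round 3 (k=2): L=73 R=163
Round 4 (k=5): L=163 R=127
Round 5 (k=29): L=127 R=201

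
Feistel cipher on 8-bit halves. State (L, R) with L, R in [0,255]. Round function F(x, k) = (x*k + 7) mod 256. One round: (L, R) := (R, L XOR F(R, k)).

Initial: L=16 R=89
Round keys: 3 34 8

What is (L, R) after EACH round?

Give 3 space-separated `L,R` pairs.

Round 1 (k=3): L=89 R=2
Round 2 (k=34): L=2 R=18
Round 3 (k=8): L=18 R=149

Answer: 89,2 2,18 18,149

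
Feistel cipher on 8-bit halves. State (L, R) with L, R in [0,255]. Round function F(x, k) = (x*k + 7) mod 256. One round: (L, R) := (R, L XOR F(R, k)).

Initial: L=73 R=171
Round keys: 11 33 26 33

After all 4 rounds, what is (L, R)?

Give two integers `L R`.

Answer: 172 200

Derivation:
Round 1 (k=11): L=171 R=41
Round 2 (k=33): L=41 R=251
Round 3 (k=26): L=251 R=172
Round 4 (k=33): L=172 R=200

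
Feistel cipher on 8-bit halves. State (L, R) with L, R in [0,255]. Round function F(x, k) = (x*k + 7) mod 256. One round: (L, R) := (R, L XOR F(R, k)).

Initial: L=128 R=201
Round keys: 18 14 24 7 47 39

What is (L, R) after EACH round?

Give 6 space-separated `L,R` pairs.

Answer: 201,169 169,140 140,142 142,101 101,28 28,46

Derivation:
Round 1 (k=18): L=201 R=169
Round 2 (k=14): L=169 R=140
Round 3 (k=24): L=140 R=142
Round 4 (k=7): L=142 R=101
Round 5 (k=47): L=101 R=28
Round 6 (k=39): L=28 R=46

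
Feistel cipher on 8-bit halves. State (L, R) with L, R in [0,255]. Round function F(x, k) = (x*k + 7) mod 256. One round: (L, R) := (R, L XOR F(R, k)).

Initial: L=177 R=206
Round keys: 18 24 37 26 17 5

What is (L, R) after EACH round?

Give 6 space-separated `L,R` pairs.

Answer: 206,50 50,121 121,182 182,250 250,23 23,128

Derivation:
Round 1 (k=18): L=206 R=50
Round 2 (k=24): L=50 R=121
Round 3 (k=37): L=121 R=182
Round 4 (k=26): L=182 R=250
Round 5 (k=17): L=250 R=23
Round 6 (k=5): L=23 R=128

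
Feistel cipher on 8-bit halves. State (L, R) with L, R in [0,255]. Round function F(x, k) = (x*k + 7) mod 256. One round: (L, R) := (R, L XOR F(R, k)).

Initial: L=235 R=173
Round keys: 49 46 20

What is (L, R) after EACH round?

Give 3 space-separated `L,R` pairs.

Round 1 (k=49): L=173 R=207
Round 2 (k=46): L=207 R=148
Round 3 (k=20): L=148 R=88

Answer: 173,207 207,148 148,88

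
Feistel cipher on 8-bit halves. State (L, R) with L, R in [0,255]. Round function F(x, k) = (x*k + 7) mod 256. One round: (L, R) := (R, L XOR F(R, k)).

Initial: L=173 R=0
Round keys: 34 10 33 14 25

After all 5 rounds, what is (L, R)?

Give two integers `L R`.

Round 1 (k=34): L=0 R=170
Round 2 (k=10): L=170 R=171
Round 3 (k=33): L=171 R=184
Round 4 (k=14): L=184 R=188
Round 5 (k=25): L=188 R=219

Answer: 188 219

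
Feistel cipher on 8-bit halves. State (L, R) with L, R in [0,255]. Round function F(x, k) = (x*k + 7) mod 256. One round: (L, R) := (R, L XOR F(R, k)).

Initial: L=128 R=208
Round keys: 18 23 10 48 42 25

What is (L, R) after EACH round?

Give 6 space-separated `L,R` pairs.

Answer: 208,39 39,88 88,80 80,95 95,205 205,83

Derivation:
Round 1 (k=18): L=208 R=39
Round 2 (k=23): L=39 R=88
Round 3 (k=10): L=88 R=80
Round 4 (k=48): L=80 R=95
Round 5 (k=42): L=95 R=205
Round 6 (k=25): L=205 R=83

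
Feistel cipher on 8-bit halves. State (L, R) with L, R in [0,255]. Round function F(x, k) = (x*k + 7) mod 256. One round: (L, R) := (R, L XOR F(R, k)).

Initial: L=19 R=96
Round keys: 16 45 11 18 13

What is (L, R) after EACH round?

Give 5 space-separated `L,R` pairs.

Answer: 96,20 20,235 235,52 52,68 68,79

Derivation:
Round 1 (k=16): L=96 R=20
Round 2 (k=45): L=20 R=235
Round 3 (k=11): L=235 R=52
Round 4 (k=18): L=52 R=68
Round 5 (k=13): L=68 R=79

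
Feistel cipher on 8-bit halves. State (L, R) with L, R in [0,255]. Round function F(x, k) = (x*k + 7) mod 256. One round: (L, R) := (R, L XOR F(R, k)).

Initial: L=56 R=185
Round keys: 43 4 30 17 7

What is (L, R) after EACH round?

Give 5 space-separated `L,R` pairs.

Answer: 185,34 34,54 54,121 121,38 38,104

Derivation:
Round 1 (k=43): L=185 R=34
Round 2 (k=4): L=34 R=54
Round 3 (k=30): L=54 R=121
Round 4 (k=17): L=121 R=38
Round 5 (k=7): L=38 R=104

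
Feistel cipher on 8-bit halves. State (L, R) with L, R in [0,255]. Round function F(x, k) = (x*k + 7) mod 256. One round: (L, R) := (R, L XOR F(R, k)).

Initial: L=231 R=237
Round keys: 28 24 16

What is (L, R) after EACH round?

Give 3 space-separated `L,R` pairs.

Answer: 237,20 20,10 10,179

Derivation:
Round 1 (k=28): L=237 R=20
Round 2 (k=24): L=20 R=10
Round 3 (k=16): L=10 R=179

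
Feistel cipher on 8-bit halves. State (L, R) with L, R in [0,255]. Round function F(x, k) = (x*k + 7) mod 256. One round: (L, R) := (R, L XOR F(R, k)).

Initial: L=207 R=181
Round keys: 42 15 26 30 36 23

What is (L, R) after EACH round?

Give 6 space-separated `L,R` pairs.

Answer: 181,118 118,68 68,153 153,177 177,114 114,244

Derivation:
Round 1 (k=42): L=181 R=118
Round 2 (k=15): L=118 R=68
Round 3 (k=26): L=68 R=153
Round 4 (k=30): L=153 R=177
Round 5 (k=36): L=177 R=114
Round 6 (k=23): L=114 R=244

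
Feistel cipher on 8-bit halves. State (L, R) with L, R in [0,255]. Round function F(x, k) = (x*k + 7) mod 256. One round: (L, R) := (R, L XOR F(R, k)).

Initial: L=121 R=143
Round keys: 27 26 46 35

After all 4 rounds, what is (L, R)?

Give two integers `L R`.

Round 1 (k=27): L=143 R=101
Round 2 (k=26): L=101 R=198
Round 3 (k=46): L=198 R=254
Round 4 (k=35): L=254 R=7

Answer: 254 7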